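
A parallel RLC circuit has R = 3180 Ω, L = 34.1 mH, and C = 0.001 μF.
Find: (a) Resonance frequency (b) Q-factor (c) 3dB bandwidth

Step 1 — Resonance: ω₀ = 1/√(LC) = 1/√(0.0341·1e-09) = 1.712e+05 rad/s.
Step 2 — f₀ = ω₀/(2π) = 2.725e+04 Hz.
Step 3 — Parallel Q: Q = R/(ω₀L) = 3180/(1.712e+05·0.0341) = 0.5446.
Step 4 — Bandwidth: Δω = ω₀/Q = 3.145e+05 rad/s; BW = Δω/(2π) = 5.005e+04 Hz.

(a) f₀ = 2.725e+04 Hz  (b) Q = 0.5446  (c) BW = 5.005e+04 Hz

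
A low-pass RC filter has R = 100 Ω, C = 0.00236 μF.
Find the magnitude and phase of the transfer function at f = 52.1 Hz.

Step 1 — Angular frequency: ω = 2π·52.1 = 327.4 rad/s.
Step 2 — Transfer function: H(jω) = 1/(1 + jωRC).
Step 3 — Denominator: 1 + jωRC = 1 + j·327.4·100·2.36e-09 = 1 + j7.726e-05.
Step 4 — H = 1 - j7.726e-05.
Step 5 — Magnitude: |H| = 1 (-0.0 dB); phase: φ = -0.0°.

|H| = 1 (-0.0 dB), φ = -0.0°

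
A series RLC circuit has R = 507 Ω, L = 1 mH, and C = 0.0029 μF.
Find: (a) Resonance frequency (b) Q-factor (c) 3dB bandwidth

Step 1 — Resonance condition Im(Z)=0 gives ω₀ = 1/√(LC).
Step 2 — ω₀ = 1/√(0.001·2.9e-09) = 5.872e+05 rad/s.
Step 3 — f₀ = ω₀/(2π) = 9.346e+04 Hz.
Step 4 — Series Q: Q = ω₀L/R = 5.872e+05·0.001/507 = 1.158.
Step 5 — 3dB bandwidth: Δω = ω₀/Q = 5.07e+05 rad/s; BW = Δω/(2π) = 8.069e+04 Hz.

(a) f₀ = 9.346e+04 Hz  (b) Q = 1.158  (c) BW = 8.069e+04 Hz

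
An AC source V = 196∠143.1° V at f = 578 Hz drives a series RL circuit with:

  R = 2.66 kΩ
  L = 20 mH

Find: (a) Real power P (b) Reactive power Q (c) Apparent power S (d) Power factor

Step 1 — Angular frequency: ω = 2π·f = 2π·578 = 3632 rad/s.
Step 2 — Component impedances:
  R: Z = R = 2660 Ω
  L: Z = jωL = j·3632·0.02 = 0 + j72.63 Ω
Step 3 — Series combination: Z_total = R + L = 2660 + j72.63 Ω = 2661∠1.6° Ω.
Step 4 — Source phasor: V = 196∠143.1° V = -156.7 + j117.7 V.
Step 5 — Current: I = V / Z = -0.05767 + j0.04582 A = 0.07366∠141.5° A.
Step 6 — Complex power: S = V·I* = 14.43 + j0.3941 VA.
Step 7 — Real power: P = Re(S) = 14.43 W.
Step 8 — Reactive power: Q = Im(S) = 0.3941 VAR.
Step 9 — Apparent power: |S| = 14.44 VA.
Step 10 — Power factor: PF = P/|S| = 0.9996 (lagging).

(a) P = 14.43 W  (b) Q = 0.3941 VAR  (c) S = 14.44 VA  (d) PF = 0.9996 (lagging)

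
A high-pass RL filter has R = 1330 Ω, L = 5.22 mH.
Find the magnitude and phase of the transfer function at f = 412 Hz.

Step 1 — Angular frequency: ω = 2π·412 = 2589 rad/s.
Step 2 — Transfer function: H(jω) = jωL/(R + jωL).
Step 3 — Numerator jωL = j·13.51; denominator R + jωL = 1330 + j13.51.
Step 4 — H = 0.0001032 + j0.01016.
Step 5 — Magnitude: |H| = 0.01016 (-39.9 dB); phase: φ = 89.4°.

|H| = 0.01016 (-39.9 dB), φ = 89.4°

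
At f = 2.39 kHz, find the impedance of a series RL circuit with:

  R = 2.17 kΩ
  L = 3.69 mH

Step 1 — Angular frequency: ω = 2π·f = 2π·2390 = 1.502e+04 rad/s.
Step 2 — Component impedances:
  R: Z = R = 2170 Ω
  L: Z = jωL = j·1.502e+04·0.00369 = 0 + j55.41 Ω
Step 3 — Series combination: Z_total = R + L = 2170 + j55.41 Ω = 2171∠1.5° Ω.

Z = 2170 + j55.41 Ω = 2171∠1.5° Ω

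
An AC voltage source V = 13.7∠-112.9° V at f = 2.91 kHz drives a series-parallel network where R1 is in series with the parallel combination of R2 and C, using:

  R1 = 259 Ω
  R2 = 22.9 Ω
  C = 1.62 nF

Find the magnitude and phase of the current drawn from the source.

Step 1 — Angular frequency: ω = 2π·f = 2π·2910 = 1.828e+04 rad/s.
Step 2 — Component impedances:
  R1: Z = R = 259 Ω
  R2: Z = R = 22.9 Ω
  C: Z = 1/(jωC) = -j/(ω·C) = 0 - j3.376e+04 Ω
Step 3 — Parallel branch: R2 || C = 1/(1/R2 + 1/C) = 22.9 - j0.01553 Ω.
Step 4 — Series with R1: Z_total = R1 + (R2 || C) = 281.9 - j0.01553 Ω = 281.9∠-0.0° Ω.
Step 5 — Source phasor: V = 13.7∠-112.9° V = -5.331 - j12.62 V.
Step 6 — Ohm's law: I = V / Z_total = (-5.331 - j12.62) / (281.9 - j0.01553) = -0.01891 - j0.04477 A.
Step 7 — Convert to polar: |I| = 0.0486 A, ∠I = -112.9°.

I = 0.0486∠-112.9° A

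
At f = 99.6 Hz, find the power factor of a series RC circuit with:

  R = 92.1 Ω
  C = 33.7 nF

Step 1 — Angular frequency: ω = 2π·f = 2π·99.6 = 625.8 rad/s.
Step 2 — Component impedances:
  R: Z = R = 92.1 Ω
  C: Z = 1/(jωC) = -j/(ω·C) = 0 - j4.742e+04 Ω
Step 3 — Series combination: Z_total = R + C = 92.1 - j4.742e+04 Ω = 4.742e+04∠-89.9° Ω.
Step 4 — Power factor: PF = cos(φ) = Re(Z)/|Z| = 92.1/4.742e+04 = 0.001942.
Step 5 — Type: Im(Z) = -4.742e+04 ⇒ leading (phase φ = -89.9°).

PF = 0.001942 (leading, φ = -89.9°)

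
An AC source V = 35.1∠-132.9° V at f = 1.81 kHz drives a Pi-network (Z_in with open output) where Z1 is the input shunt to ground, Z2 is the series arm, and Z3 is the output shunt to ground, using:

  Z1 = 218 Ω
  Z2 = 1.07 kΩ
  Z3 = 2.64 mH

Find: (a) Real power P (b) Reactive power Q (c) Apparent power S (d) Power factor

Step 1 — Angular frequency: ω = 2π·f = 2π·1810 = 1.137e+04 rad/s.
Step 2 — Component impedances:
  Z1: Z = R = 218 Ω
  Z2: Z = R = 1070 Ω
  Z3: Z = jωL = j·1.137e+04·0.00264 = 0 + j30.02 Ω
Step 3 — With open output, the series arm Z2 and the output shunt Z3 appear in series to ground: Z2 + Z3 = 1070 + j30.02 Ω.
Step 4 — Parallel with input shunt Z1: Z_in = Z1 || (Z2 + Z3) = 181.1 + j0.8596 Ω = 181.1∠0.3° Ω.
Step 5 — Source phasor: V = 35.1∠-132.9° V = -23.89 - j25.71 V.
Step 6 — Current: I = V / Z = -0.1326 - j0.1413 A = 0.1938∠-133.2° A.
Step 7 — Complex power: S = V·I* = 6.802 + j0.03228 VA.
Step 8 — Real power: P = Re(S) = 6.802 W.
Step 9 — Reactive power: Q = Im(S) = 0.03228 VAR.
Step 10 — Apparent power: |S| = 6.802 VA.
Step 11 — Power factor: PF = P/|S| = 1 (lagging).

(a) P = 6.802 W  (b) Q = 0.03228 VAR  (c) S = 6.802 VA  (d) PF = 1 (lagging)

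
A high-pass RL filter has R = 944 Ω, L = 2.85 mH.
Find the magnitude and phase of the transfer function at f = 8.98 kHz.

Step 1 — Angular frequency: ω = 2π·8980 = 5.642e+04 rad/s.
Step 2 — Transfer function: H(jω) = jωL/(R + jωL).
Step 3 — Numerator jωL = j·160.8; denominator R + jωL = 944 + j160.8.
Step 4 — H = 0.0282 + j0.1655.
Step 5 — Magnitude: |H| = 0.1679 (-15.5 dB); phase: φ = 80.3°.

|H| = 0.1679 (-15.5 dB), φ = 80.3°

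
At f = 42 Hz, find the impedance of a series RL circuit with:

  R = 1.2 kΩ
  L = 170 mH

Step 1 — Angular frequency: ω = 2π·f = 2π·42 = 263.9 rad/s.
Step 2 — Component impedances:
  R: Z = R = 1200 Ω
  L: Z = jωL = j·263.9·0.17 = 0 + j44.86 Ω
Step 3 — Series combination: Z_total = R + L = 1200 + j44.86 Ω = 1201∠2.1° Ω.

Z = 1200 + j44.86 Ω = 1201∠2.1° Ω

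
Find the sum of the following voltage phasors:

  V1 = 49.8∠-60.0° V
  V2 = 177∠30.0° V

Step 1 — Convert each phasor to rectangular form:
  V1 = 49.8·(cos(-60.0°) + j·sin(-60.0°)) = 24.9 - j43.13 V
  V2 = 177·(cos(30.0°) + j·sin(30.0°)) = 153.3 + j88.5 V
Step 2 — Sum components: V_total = 178.2 + j45.37 V.
Step 3 — Convert to polar: |V_total| = 183.9 V, ∠V_total = 14.3°.

V_total = 183.9∠14.3° V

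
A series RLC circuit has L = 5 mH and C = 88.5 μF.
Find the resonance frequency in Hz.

Step 1 — Resonance condition Im(Z)=0 gives ω₀ = 1/√(LC).
Step 2 — ω₀ = 1/√(0.005·8.85e-05) = 1503 rad/s.
Step 3 — f₀ = ω₀/(2π) = 239.3 Hz.

f₀ = 239.3 Hz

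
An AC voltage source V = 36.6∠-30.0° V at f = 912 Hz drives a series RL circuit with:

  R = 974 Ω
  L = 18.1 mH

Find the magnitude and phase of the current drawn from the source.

Step 1 — Angular frequency: ω = 2π·f = 2π·912 = 5730 rad/s.
Step 2 — Component impedances:
  R: Z = R = 974 Ω
  L: Z = jωL = j·5730·0.0181 = 0 + j103.7 Ω
Step 3 — Series combination: Z_total = R + L = 974 + j103.7 Ω = 979.5∠6.1° Ω.
Step 4 — Source phasor: V = 36.6∠-30.0° V = 31.7 - j18.3 V.
Step 5 — Ohm's law: I = V / Z_total = (31.7 - j18.3) / (974 + j103.7) = 0.0302 - j0.022 A.
Step 6 — Convert to polar: |I| = 0.03737 A, ∠I = -36.1°.

I = 0.03737∠-36.1° A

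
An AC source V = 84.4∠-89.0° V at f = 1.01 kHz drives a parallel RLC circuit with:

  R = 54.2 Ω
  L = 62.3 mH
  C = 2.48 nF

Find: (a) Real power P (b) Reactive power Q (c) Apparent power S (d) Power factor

Step 1 — Angular frequency: ω = 2π·f = 2π·1010 = 6346 rad/s.
Step 2 — Component impedances:
  R: Z = R = 54.2 Ω
  L: Z = jωL = j·6346·0.0623 = 0 + j395.4 Ω
  C: Z = 1/(jωC) = -j/(ω·C) = 0 - j6.354e+04 Ω
Step 3 — Parallel combination: 1/Z_total = 1/R + 1/L + 1/C; Z_total = 53.21 + j7.25 Ω = 53.7∠7.8° Ω.
Step 4 — Source phasor: V = 84.4∠-89.0° V = 1.473 - j84.39 V.
Step 5 — Current: I = V / Z = -0.1849 - j1.561 A = 1.572∠-96.8° A.
Step 6 — Complex power: S = V·I* = 131.4 + j17.91 VA.
Step 7 — Real power: P = Re(S) = 131.4 W.
Step 8 — Reactive power: Q = Im(S) = 17.91 VAR.
Step 9 — Apparent power: |S| = 132.6 VA.
Step 10 — Power factor: PF = P/|S| = 0.9908 (lagging).

(a) P = 131.4 W  (b) Q = 17.91 VAR  (c) S = 132.6 VA  (d) PF = 0.9908 (lagging)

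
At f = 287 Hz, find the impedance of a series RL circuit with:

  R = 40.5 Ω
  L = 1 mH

Step 1 — Angular frequency: ω = 2π·f = 2π·287 = 1803 rad/s.
Step 2 — Component impedances:
  R: Z = R = 40.5 Ω
  L: Z = jωL = j·1803·0.001 = 0 + j1.803 Ω
Step 3 — Series combination: Z_total = R + L = 40.5 + j1.803 Ω = 40.54∠2.5° Ω.

Z = 40.5 + j1.803 Ω = 40.54∠2.5° Ω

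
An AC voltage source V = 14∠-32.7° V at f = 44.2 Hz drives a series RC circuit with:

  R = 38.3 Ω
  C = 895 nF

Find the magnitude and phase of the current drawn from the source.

Step 1 — Angular frequency: ω = 2π·f = 2π·44.2 = 277.7 rad/s.
Step 2 — Component impedances:
  R: Z = R = 38.3 Ω
  C: Z = 1/(jωC) = -j/(ω·C) = 0 - j4023 Ω
Step 3 — Series combination: Z_total = R + C = 38.3 - j4023 Ω = 4023∠-89.5° Ω.
Step 4 — Source phasor: V = 14∠-32.7° V = 11.78 - j7.563 V.
Step 5 — Ohm's law: I = V / Z_total = (11.78 - j7.563) / (38.3 - j4023) = 0.001908 + j0.00291 A.
Step 6 — Convert to polar: |I| = 0.00348 A, ∠I = 56.8°.

I = 0.00348∠56.8° A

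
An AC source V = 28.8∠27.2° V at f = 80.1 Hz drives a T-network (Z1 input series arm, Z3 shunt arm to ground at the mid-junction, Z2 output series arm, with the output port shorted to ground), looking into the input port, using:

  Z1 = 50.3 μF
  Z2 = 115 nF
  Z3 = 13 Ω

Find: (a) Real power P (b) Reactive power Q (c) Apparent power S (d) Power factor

Step 1 — Angular frequency: ω = 2π·f = 2π·80.1 = 503.3 rad/s.
Step 2 — Component impedances:
  Z1: Z = 1/(jωC) = -j/(ω·C) = 0 - j39.5 Ω
  Z2: Z = 1/(jωC) = -j/(ω·C) = 0 - j1.728e+04 Ω
  Z3: Z = R = 13 Ω
Step 3 — With the output port shorted to ground, the output series arm Z2 runs from the junction to ground; the shunt arm Z3 also runs from the junction to ground. They appear in parallel: Z3 || Z2 = 13 - j0.009781 Ω.
Step 4 — Series with input arm Z1: Z_in = Z1 + (Z3 || Z2) = 13 - j39.51 Ω = 41.6∠-71.8° Ω.
Step 5 — Source phasor: V = 28.8∠27.2° V = 25.62 + j13.16 V.
Step 6 — Current: I = V / Z = -0.1082 + j0.6839 A = 0.6924∠99.0° A.
Step 7 — Complex power: S = V·I* = 6.232 - j18.94 VA.
Step 8 — Real power: P = Re(S) = 6.232 W.
Step 9 — Reactive power: Q = Im(S) = -18.94 VAR.
Step 10 — Apparent power: |S| = 19.94 VA.
Step 11 — Power factor: PF = P/|S| = 0.3125 (leading).

(a) P = 6.232 W  (b) Q = -18.94 VAR  (c) S = 19.94 VA  (d) PF = 0.3125 (leading)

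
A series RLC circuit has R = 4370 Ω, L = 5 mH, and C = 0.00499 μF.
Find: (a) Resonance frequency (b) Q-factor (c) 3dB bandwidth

Step 1 — Resonance condition Im(Z)=0 gives ω₀ = 1/√(LC).
Step 2 — ω₀ = 1/√(0.005·4.99e-09) = 2.002e+05 rad/s.
Step 3 — f₀ = ω₀/(2π) = 3.186e+04 Hz.
Step 4 — Series Q: Q = ω₀L/R = 2.002e+05·0.005/4370 = 0.2291.
Step 5 — 3dB bandwidth: Δω = ω₀/Q = 8.74e+05 rad/s; BW = Δω/(2π) = 1.391e+05 Hz.

(a) f₀ = 3.186e+04 Hz  (b) Q = 0.2291  (c) BW = 1.391e+05 Hz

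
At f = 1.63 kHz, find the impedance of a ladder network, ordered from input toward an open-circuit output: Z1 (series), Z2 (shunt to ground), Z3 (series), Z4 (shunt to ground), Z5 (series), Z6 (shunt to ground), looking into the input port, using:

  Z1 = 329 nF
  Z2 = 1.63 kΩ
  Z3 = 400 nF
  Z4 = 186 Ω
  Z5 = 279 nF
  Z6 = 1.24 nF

Step 1 — Angular frequency: ω = 2π·f = 2π·1630 = 1.024e+04 rad/s.
Step 2 — Component impedances:
  Z1: Z = 1/(jωC) = -j/(ω·C) = 0 - j296.8 Ω
  Z2: Z = R = 1630 Ω
  Z3: Z = 1/(jωC) = -j/(ω·C) = 0 - j244.1 Ω
  Z4: Z = R = 186 Ω
  Z5: Z = 1/(jωC) = -j/(ω·C) = 0 - j350 Ω
  Z6: Z = 1/(jωC) = -j/(ω·C) = 0 - j7.874e+04 Ω
Step 3 — Ladder network (open output): work backward from the far end, alternating series and parallel combinations. Z_in = 193 - j490.3 Ω = 526.9∠-68.5° Ω.

Z = 193 - j490.3 Ω = 526.9∠-68.5° Ω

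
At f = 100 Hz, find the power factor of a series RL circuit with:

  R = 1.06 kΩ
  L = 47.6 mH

Step 1 — Angular frequency: ω = 2π·f = 2π·100 = 628.3 rad/s.
Step 2 — Component impedances:
  R: Z = R = 1060 Ω
  L: Z = jωL = j·628.3·0.0476 = 0 + j29.91 Ω
Step 3 — Series combination: Z_total = R + L = 1060 + j29.91 Ω = 1060∠1.6° Ω.
Step 4 — Power factor: PF = cos(φ) = Re(Z)/|Z| = 1060/1060.4 = 0.9996.
Step 5 — Type: Im(Z) = 29.91 ⇒ lagging (phase φ = 1.6°).

PF = 0.9996 (lagging, φ = 1.6°)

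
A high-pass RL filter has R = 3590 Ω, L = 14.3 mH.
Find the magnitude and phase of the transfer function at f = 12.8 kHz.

Step 1 — Angular frequency: ω = 2π·1.28e+04 = 8.042e+04 rad/s.
Step 2 — Transfer function: H(jω) = jωL/(R + jωL).
Step 3 — Numerator jωL = j·1150; denominator R + jωL = 3590 + j1150.
Step 4 — H = 0.09308 + j0.2905.
Step 5 — Magnitude: |H| = 0.3051 (-10.3 dB); phase: φ = 72.2°.

|H| = 0.3051 (-10.3 dB), φ = 72.2°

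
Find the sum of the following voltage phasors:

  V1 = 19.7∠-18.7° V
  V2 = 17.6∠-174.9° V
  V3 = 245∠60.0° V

Step 1 — Convert each phasor to rectangular form:
  V1 = 19.7·(cos(-18.7°) + j·sin(-18.7°)) = 18.66 - j6.316 V
  V2 = 17.6·(cos(-174.9°) + j·sin(-174.9°)) = -17.53 - j1.565 V
  V3 = 245·(cos(60.0°) + j·sin(60.0°)) = 122.5 + j212.2 V
Step 2 — Sum components: V_total = 123.6 + j204.3 V.
Step 3 — Convert to polar: |V_total| = 238.8 V, ∠V_total = 58.8°.

V_total = 238.8∠58.8° V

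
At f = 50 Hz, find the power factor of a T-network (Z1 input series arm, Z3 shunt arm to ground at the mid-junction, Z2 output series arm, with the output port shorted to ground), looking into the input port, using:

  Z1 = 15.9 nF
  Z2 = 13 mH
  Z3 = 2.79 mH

Step 1 — Angular frequency: ω = 2π·f = 2π·50 = 314.2 rad/s.
Step 2 — Component impedances:
  Z1: Z = 1/(jωC) = -j/(ω·C) = 0 - j2.002e+05 Ω
  Z2: Z = jωL = j·314.2·0.013 = 0 + j4.084 Ω
  Z3: Z = jωL = j·314.2·0.00279 = 0 + j0.8765 Ω
Step 3 — With the output port shorted to ground, the output series arm Z2 runs from the junction to ground; the shunt arm Z3 also runs from the junction to ground. They appear in parallel: Z3 || Z2 = 0 + j0.7216 Ω.
Step 4 — Series with input arm Z1: Z_in = Z1 + (Z3 || Z2) = 0 - j2.002e+05 Ω = 2.002e+05∠-90.0° Ω.
Step 5 — Power factor: PF = cos(φ) = Re(Z)/|Z| = 0/2.002e+05 = 0.
Step 6 — Type: Im(Z) = -2.002e+05 ⇒ leading (phase φ = -90.0°).

PF = 0 (leading, φ = -90.0°)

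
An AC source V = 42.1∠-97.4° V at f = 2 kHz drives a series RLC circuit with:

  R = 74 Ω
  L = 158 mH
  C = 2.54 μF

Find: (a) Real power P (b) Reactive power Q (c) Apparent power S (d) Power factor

Step 1 — Angular frequency: ω = 2π·f = 2π·2000 = 1.257e+04 rad/s.
Step 2 — Component impedances:
  R: Z = R = 74 Ω
  L: Z = jωL = j·1.257e+04·0.158 = 0 + j1985 Ω
  C: Z = 1/(jωC) = -j/(ω·C) = 0 - j31.33 Ω
Step 3 — Series combination: Z_total = R + L + C = 74 + j1954 Ω = 1956∠87.8° Ω.
Step 4 — Source phasor: V = 42.1∠-97.4° V = -5.422 - j41.75 V.
Step 5 — Current: I = V / Z = -0.02144 + j0.001963 A = 0.02153∠174.8° A.
Step 6 — Complex power: S = V·I* = 0.0343 + j0.9057 VA.
Step 7 — Real power: P = Re(S) = 0.0343 W.
Step 8 — Reactive power: Q = Im(S) = 0.9057 VAR.
Step 9 — Apparent power: |S| = 0.9063 VA.
Step 10 — Power factor: PF = P/|S| = 0.03784 (lagging).

(a) P = 0.0343 W  (b) Q = 0.9057 VAR  (c) S = 0.9063 VA  (d) PF = 0.03784 (lagging)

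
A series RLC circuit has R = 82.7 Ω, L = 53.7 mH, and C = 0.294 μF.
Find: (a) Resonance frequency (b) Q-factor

Step 1 — Resonance condition Im(Z)=0 gives ω₀ = 1/√(LC).
Step 2 — ω₀ = 1/√(0.0537·2.94e-07) = 7959 rad/s.
Step 3 — f₀ = ω₀/(2π) = 1267 Hz.
Step 4 — Series Q: Q = ω₀L/R = 7959·0.0537/82.7 = 5.168.

(a) f₀ = 1267 Hz  (b) Q = 5.168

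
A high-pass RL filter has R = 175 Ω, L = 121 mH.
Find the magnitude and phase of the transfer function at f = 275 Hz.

Step 1 — Angular frequency: ω = 2π·275 = 1728 rad/s.
Step 2 — Transfer function: H(jω) = jωL/(R + jωL).
Step 3 — Numerator jωL = j·209.1; denominator R + jωL = 175 + j209.1.
Step 4 — H = 0.588 + j0.4922.
Step 5 — Magnitude: |H| = 0.7668 (-2.3 dB); phase: φ = 39.9°.

|H| = 0.7668 (-2.3 dB), φ = 39.9°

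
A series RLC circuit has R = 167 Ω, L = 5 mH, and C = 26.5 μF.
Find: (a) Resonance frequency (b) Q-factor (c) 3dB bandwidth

Step 1 — Resonance: ω₀ = 1/√(LC) = 1/√(0.005·2.65e-05) = 2747 rad/s.
Step 2 — f₀ = ω₀/(2π) = 437.2 Hz.
Step 3 — Series Q: Q = ω₀L/R = 2747·0.005/167 = 0.08225.
Step 4 — Bandwidth: Δω = ω₀/Q = 3.34e+04 rad/s; BW = Δω/(2π) = 5316 Hz.

(a) f₀ = 437.2 Hz  (b) Q = 0.08225  (c) BW = 5316 Hz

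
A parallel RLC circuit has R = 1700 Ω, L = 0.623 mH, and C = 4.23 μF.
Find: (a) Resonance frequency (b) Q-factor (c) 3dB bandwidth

Step 1 — Resonance: ω₀ = 1/√(LC) = 1/√(0.000623·4.23e-06) = 1.948e+04 rad/s.
Step 2 — f₀ = ω₀/(2π) = 3100 Hz.
Step 3 — Parallel Q: Q = R/(ω₀L) = 1700/(1.948e+04·0.000623) = 140.1.
Step 4 — Bandwidth: Δω = ω₀/Q = 139.1 rad/s; BW = Δω/(2π) = 22.13 Hz.

(a) f₀ = 3100 Hz  (b) Q = 140.1  (c) BW = 22.13 Hz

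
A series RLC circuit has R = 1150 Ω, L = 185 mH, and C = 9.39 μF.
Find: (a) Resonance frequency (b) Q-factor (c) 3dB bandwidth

Step 1 — Resonance: ω₀ = 1/√(LC) = 1/√(0.185·9.39e-06) = 758.7 rad/s.
Step 2 — f₀ = ω₀/(2π) = 120.8 Hz.
Step 3 — Series Q: Q = ω₀L/R = 758.7·0.185/1150 = 0.1221.
Step 4 — Bandwidth: Δω = ω₀/Q = 6216 rad/s; BW = Δω/(2π) = 989.3 Hz.

(a) f₀ = 120.8 Hz  (b) Q = 0.1221  (c) BW = 989.3 Hz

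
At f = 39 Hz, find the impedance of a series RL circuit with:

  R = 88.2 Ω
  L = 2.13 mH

Step 1 — Angular frequency: ω = 2π·f = 2π·39 = 245 rad/s.
Step 2 — Component impedances:
  R: Z = R = 88.2 Ω
  L: Z = jωL = j·245·0.00213 = 0 + j0.5219 Ω
Step 3 — Series combination: Z_total = R + L = 88.2 + j0.5219 Ω = 88.2∠0.3° Ω.

Z = 88.2 + j0.5219 Ω = 88.2∠0.3° Ω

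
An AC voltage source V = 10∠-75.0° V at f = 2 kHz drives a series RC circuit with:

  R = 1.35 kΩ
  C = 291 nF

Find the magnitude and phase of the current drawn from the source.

Step 1 — Angular frequency: ω = 2π·f = 2π·2000 = 1.257e+04 rad/s.
Step 2 — Component impedances:
  R: Z = R = 1350 Ω
  C: Z = 1/(jωC) = -j/(ω·C) = 0 - j273.5 Ω
Step 3 — Series combination: Z_total = R + C = 1350 - j273.5 Ω = 1377∠-11.5° Ω.
Step 4 — Source phasor: V = 10∠-75.0° V = 2.588 - j9.659 V.
Step 5 — Ohm's law: I = V / Z_total = (2.588 - j9.659) / (1350 - j273.5) = 0.003234 - j0.0065 A.
Step 6 — Convert to polar: |I| = 0.00726 A, ∠I = -63.5°.

I = 0.00726∠-63.5° A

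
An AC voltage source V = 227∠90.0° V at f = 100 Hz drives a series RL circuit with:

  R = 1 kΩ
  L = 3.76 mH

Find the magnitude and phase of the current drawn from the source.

Step 1 — Angular frequency: ω = 2π·f = 2π·100 = 628.3 rad/s.
Step 2 — Component impedances:
  R: Z = R = 1000 Ω
  L: Z = jωL = j·628.3·0.00376 = 0 + j2.362 Ω
Step 3 — Series combination: Z_total = R + L = 1000 + j2.362 Ω = 1000∠0.1° Ω.
Step 4 — Source phasor: V = 227∠90.0° V = 0 + j227 V.
Step 5 — Ohm's law: I = V / Z_total = (0 + j227) / (1000 + j2.362) = 0.0005363 + j0.227 A.
Step 6 — Convert to polar: |I| = 0.227 A, ∠I = 89.9°.

I = 0.227∠89.9° A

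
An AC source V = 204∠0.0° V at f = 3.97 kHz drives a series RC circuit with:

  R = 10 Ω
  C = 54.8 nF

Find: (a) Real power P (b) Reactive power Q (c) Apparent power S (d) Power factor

Step 1 — Angular frequency: ω = 2π·f = 2π·3970 = 2.494e+04 rad/s.
Step 2 — Component impedances:
  R: Z = R = 10 Ω
  C: Z = 1/(jωC) = -j/(ω·C) = 0 - j731.6 Ω
Step 3 — Series combination: Z_total = R + C = 10 - j731.6 Ω = 731.6∠-89.2° Ω.
Step 4 — Source phasor: V = 204∠0.0° V = 204 V.
Step 5 — Current: I = V / Z = 0.003811 + j0.2788 A = 0.2788∠89.2° A.
Step 6 — Complex power: S = V·I* = 0.7775 - j56.88 VA.
Step 7 — Real power: P = Re(S) = 0.7775 W.
Step 8 — Reactive power: Q = Im(S) = -56.88 VAR.
Step 9 — Apparent power: |S| = 56.88 VA.
Step 10 — Power factor: PF = P/|S| = 0.01367 (leading).

(a) P = 0.7775 W  (b) Q = -56.88 VAR  (c) S = 56.88 VA  (d) PF = 0.01367 (leading)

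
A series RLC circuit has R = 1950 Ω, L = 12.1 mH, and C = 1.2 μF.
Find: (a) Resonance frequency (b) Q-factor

Step 1 — Resonance condition Im(Z)=0 gives ω₀ = 1/√(LC).
Step 2 — ω₀ = 1/√(0.0121·1.2e-06) = 8299 rad/s.
Step 3 — f₀ = ω₀/(2π) = 1321 Hz.
Step 4 — Series Q: Q = ω₀L/R = 8299·0.0121/1950 = 0.0515.

(a) f₀ = 1321 Hz  (b) Q = 0.0515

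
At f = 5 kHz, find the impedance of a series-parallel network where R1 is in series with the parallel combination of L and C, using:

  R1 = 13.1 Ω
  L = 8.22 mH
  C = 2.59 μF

Step 1 — Angular frequency: ω = 2π·f = 2π·5000 = 3.142e+04 rad/s.
Step 2 — Component impedances:
  R1: Z = R = 13.1 Ω
  L: Z = jωL = j·3.142e+04·0.00822 = 0 + j258.2 Ω
  C: Z = 1/(jωC) = -j/(ω·C) = 0 - j12.29 Ω
Step 3 — Parallel branch: L || C = 1/(1/L + 1/C) = 0 - j12.9 Ω.
Step 4 — Series with R1: Z_total = R1 + (L || C) = 13.1 - j12.9 Ω = 18.39∠-44.6° Ω.

Z = 13.1 - j12.9 Ω = 18.39∠-44.6° Ω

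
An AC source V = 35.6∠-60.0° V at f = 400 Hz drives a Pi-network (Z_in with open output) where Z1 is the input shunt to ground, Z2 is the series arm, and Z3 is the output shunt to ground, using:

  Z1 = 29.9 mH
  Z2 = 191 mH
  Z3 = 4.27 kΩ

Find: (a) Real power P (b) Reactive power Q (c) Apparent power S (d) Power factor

Step 1 — Angular frequency: ω = 2π·f = 2π·400 = 2513 rad/s.
Step 2 — Component impedances:
  Z1: Z = jωL = j·2513·0.0299 = 0 + j75.15 Ω
  Z2: Z = jωL = j·2513·0.191 = 0 + j480 Ω
  Z3: Z = R = 4270 Ω
Step 3 — With open output, the series arm Z2 and the output shunt Z3 appear in series to ground: Z2 + Z3 = 4270 + j480 Ω.
Step 4 — Parallel with input shunt Z1: Z_in = Z1 || (Z2 + Z3) = 1.301 + j74.98 Ω = 74.99∠89.0° Ω.
Step 5 — Source phasor: V = 35.6∠-60.0° V = 17.8 - j30.83 V.
Step 6 — Current: I = V / Z = -0.407 - j0.2445 A = 0.4747∠-149.0° A.
Step 7 — Complex power: S = V·I* = 0.2931 + j16.9 VA.
Step 8 — Real power: P = Re(S) = 0.2931 W.
Step 9 — Reactive power: Q = Im(S) = 16.9 VAR.
Step 10 — Apparent power: |S| = 16.9 VA.
Step 11 — Power factor: PF = P/|S| = 0.01734 (lagging).

(a) P = 0.2931 W  (b) Q = 16.9 VAR  (c) S = 16.9 VA  (d) PF = 0.01734 (lagging)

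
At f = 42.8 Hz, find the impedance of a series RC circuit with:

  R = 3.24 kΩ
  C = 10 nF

Step 1 — Angular frequency: ω = 2π·f = 2π·42.8 = 268.9 rad/s.
Step 2 — Component impedances:
  R: Z = R = 3240 Ω
  C: Z = 1/(jωC) = -j/(ω·C) = 0 - j3.719e+05 Ω
Step 3 — Series combination: Z_total = R + C = 3240 - j3.719e+05 Ω = 3.719e+05∠-89.5° Ω.

Z = 3240 - j3.719e+05 Ω = 3.719e+05∠-89.5° Ω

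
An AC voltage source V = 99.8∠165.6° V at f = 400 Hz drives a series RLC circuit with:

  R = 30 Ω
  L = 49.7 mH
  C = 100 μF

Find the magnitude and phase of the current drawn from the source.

Step 1 — Angular frequency: ω = 2π·f = 2π·400 = 2513 rad/s.
Step 2 — Component impedances:
  R: Z = R = 30 Ω
  L: Z = jωL = j·2513·0.0497 = 0 + j124.9 Ω
  C: Z = 1/(jωC) = -j/(ω·C) = 0 - j3.979 Ω
Step 3 — Series combination: Z_total = R + L + C = 30 + j120.9 Ω = 124.6∠76.1° Ω.
Step 4 — Source phasor: V = 99.8∠165.6° V = -96.66 + j24.82 V.
Step 5 — Ohm's law: I = V / Z_total = (-96.66 + j24.82) / (30 + j120.9) = 0.006537 + j0.801 A.
Step 6 — Convert to polar: |I| = 0.801 A, ∠I = 89.5°.

I = 0.801∠89.5° A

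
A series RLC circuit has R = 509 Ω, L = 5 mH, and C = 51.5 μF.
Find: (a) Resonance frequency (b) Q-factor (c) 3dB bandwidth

Step 1 — Resonance condition Im(Z)=0 gives ω₀ = 1/√(LC).
Step 2 — ω₀ = 1/√(0.005·5.15e-05) = 1971 rad/s.
Step 3 — f₀ = ω₀/(2π) = 313.6 Hz.
Step 4 — Series Q: Q = ω₀L/R = 1971·0.005/509 = 0.01936.
Step 5 — 3dB bandwidth: Δω = ω₀/Q = 1.018e+05 rad/s; BW = Δω/(2π) = 1.62e+04 Hz.

(a) f₀ = 313.6 Hz  (b) Q = 0.01936  (c) BW = 1.62e+04 Hz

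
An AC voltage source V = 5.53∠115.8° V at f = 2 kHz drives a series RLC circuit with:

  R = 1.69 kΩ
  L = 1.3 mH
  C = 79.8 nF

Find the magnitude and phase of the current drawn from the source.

Step 1 — Angular frequency: ω = 2π·f = 2π·2000 = 1.257e+04 rad/s.
Step 2 — Component impedances:
  R: Z = R = 1690 Ω
  L: Z = jωL = j·1.257e+04·0.0013 = 0 + j16.34 Ω
  C: Z = 1/(jωC) = -j/(ω·C) = 0 - j997.2 Ω
Step 3 — Series combination: Z_total = R + L + C = 1690 - j980.9 Ω = 1954∠-30.1° Ω.
Step 4 — Source phasor: V = 5.53∠115.8° V = -2.407 + j4.979 V.
Step 5 — Ohm's law: I = V / Z_total = (-2.407 + j4.979) / (1690 - j980.9) = -0.002344 + j0.001585 A.
Step 6 — Convert to polar: |I| = 0.00283 A, ∠I = 145.9°.

I = 0.00283∠145.9° A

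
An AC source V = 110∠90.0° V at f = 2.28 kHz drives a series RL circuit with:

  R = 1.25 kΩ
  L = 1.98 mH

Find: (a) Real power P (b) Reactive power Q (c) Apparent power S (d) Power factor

Step 1 — Angular frequency: ω = 2π·f = 2π·2280 = 1.433e+04 rad/s.
Step 2 — Component impedances:
  R: Z = R = 1250 Ω
  L: Z = jωL = j·1.433e+04·0.00198 = 0 + j28.36 Ω
Step 3 — Series combination: Z_total = R + L = 1250 + j28.36 Ω = 1250∠1.3° Ω.
Step 4 — Source phasor: V = 110∠90.0° V = 0 + j110 V.
Step 5 — Current: I = V / Z = 0.001996 + j0.08795 A = 0.08798∠88.7° A.
Step 6 — Complex power: S = V·I* = 9.675 + j0.2195 VA.
Step 7 — Real power: P = Re(S) = 9.675 W.
Step 8 — Reactive power: Q = Im(S) = 0.2195 VAR.
Step 9 — Apparent power: |S| = 9.678 VA.
Step 10 — Power factor: PF = P/|S| = 0.9997 (lagging).

(a) P = 9.675 W  (b) Q = 0.2195 VAR  (c) S = 9.678 VA  (d) PF = 0.9997 (lagging)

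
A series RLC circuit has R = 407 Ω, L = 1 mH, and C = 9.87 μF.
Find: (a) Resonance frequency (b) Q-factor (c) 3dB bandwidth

Step 1 — Resonance condition Im(Z)=0 gives ω₀ = 1/√(LC).
Step 2 — ω₀ = 1/√(0.001·9.87e-06) = 1.007e+04 rad/s.
Step 3 — f₀ = ω₀/(2π) = 1602 Hz.
Step 4 — Series Q: Q = ω₀L/R = 1.007e+04·0.001/407 = 0.02473.
Step 5 — 3dB bandwidth: Δω = ω₀/Q = 4.07e+05 rad/s; BW = Δω/(2π) = 6.478e+04 Hz.

(a) f₀ = 1602 Hz  (b) Q = 0.02473  (c) BW = 6.478e+04 Hz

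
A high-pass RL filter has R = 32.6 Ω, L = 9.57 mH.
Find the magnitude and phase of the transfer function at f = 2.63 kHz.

Step 1 — Angular frequency: ω = 2π·2630 = 1.652e+04 rad/s.
Step 2 — Transfer function: H(jω) = jωL/(R + jωL).
Step 3 — Numerator jωL = j·158.1; denominator R + jωL = 32.6 + j158.1.
Step 4 — H = 0.9592 + j0.1977.
Step 5 — Magnitude: |H| = 0.9794 (-0.2 dB); phase: φ = 11.6°.

|H| = 0.9794 (-0.2 dB), φ = 11.6°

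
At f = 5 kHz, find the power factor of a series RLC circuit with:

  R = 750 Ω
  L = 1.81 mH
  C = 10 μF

Step 1 — Angular frequency: ω = 2π·f = 2π·5000 = 3.142e+04 rad/s.
Step 2 — Component impedances:
  R: Z = R = 750 Ω
  L: Z = jωL = j·3.142e+04·0.00181 = 0 + j56.86 Ω
  C: Z = 1/(jωC) = -j/(ω·C) = 0 - j3.183 Ω
Step 3 — Series combination: Z_total = R + L + C = 750 + j53.68 Ω = 751.9∠4.1° Ω.
Step 4 — Power factor: PF = cos(φ) = Re(Z)/|Z| = 750/751.92 = 0.9974.
Step 5 — Type: Im(Z) = 53.68 ⇒ lagging (phase φ = 4.1°).

PF = 0.9974 (lagging, φ = 4.1°)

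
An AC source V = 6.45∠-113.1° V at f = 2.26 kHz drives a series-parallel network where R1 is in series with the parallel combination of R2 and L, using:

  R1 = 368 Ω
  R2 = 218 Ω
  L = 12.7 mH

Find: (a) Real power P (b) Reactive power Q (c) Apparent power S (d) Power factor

Step 1 — Angular frequency: ω = 2π·f = 2π·2260 = 1.42e+04 rad/s.
Step 2 — Component impedances:
  R1: Z = R = 368 Ω
  R2: Z = R = 218 Ω
  L: Z = jωL = j·1.42e+04·0.0127 = 0 + j180.3 Ω
Step 3 — Parallel branch: R2 || L = 1/(1/R2 + 1/L) = 88.57 + j107.1 Ω.
Step 4 — Series with R1: Z_total = R1 + (R2 || L) = 456.6 + j107.1 Ω = 469∠13.2° Ω.
Step 5 — Source phasor: V = 6.45∠-113.1° V = -2.531 - j5.933 V.
Step 6 — Current: I = V / Z = -0.008142 - j0.01108 A = 0.01375∠-126.3° A.
Step 7 — Complex power: S = V·I* = 0.08637 + j0.02025 VA.
Step 8 — Real power: P = Re(S) = 0.08637 W.
Step 9 — Reactive power: Q = Im(S) = 0.02025 VAR.
Step 10 — Apparent power: |S| = 0.08871 VA.
Step 11 — Power factor: PF = P/|S| = 0.9736 (lagging).

(a) P = 0.08637 W  (b) Q = 0.02025 VAR  (c) S = 0.08871 VA  (d) PF = 0.9736 (lagging)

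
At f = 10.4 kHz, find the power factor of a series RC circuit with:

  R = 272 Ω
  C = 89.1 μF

Step 1 — Angular frequency: ω = 2π·f = 2π·1.04e+04 = 6.535e+04 rad/s.
Step 2 — Component impedances:
  R: Z = R = 272 Ω
  C: Z = 1/(jωC) = -j/(ω·C) = 0 - j0.1718 Ω
Step 3 — Series combination: Z_total = R + C = 272 - j0.1718 Ω = 272∠-0.0° Ω.
Step 4 — Power factor: PF = cos(φ) = Re(Z)/|Z| = 272/272 = 1.
Step 5 — Type: Im(Z) = -0.1718 ⇒ leading (phase φ = -0.0°).

PF = 1 (leading, φ = -0.0°)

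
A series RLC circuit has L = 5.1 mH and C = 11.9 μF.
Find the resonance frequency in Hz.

Step 1 — Resonance condition Im(Z)=0 gives ω₀ = 1/√(LC).
Step 2 — ω₀ = 1/√(0.0051·1.19e-05) = 4059 rad/s.
Step 3 — f₀ = ω₀/(2π) = 646 Hz.

f₀ = 646 Hz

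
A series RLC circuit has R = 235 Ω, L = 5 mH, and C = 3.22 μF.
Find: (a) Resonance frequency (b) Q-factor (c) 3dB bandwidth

Step 1 — Resonance: ω₀ = 1/√(LC) = 1/√(0.005·3.22e-06) = 7881 rad/s.
Step 2 — f₀ = ω₀/(2π) = 1254 Hz.
Step 3 — Series Q: Q = ω₀L/R = 7881·0.005/235 = 0.1677.
Step 4 — Bandwidth: Δω = ω₀/Q = 4.7e+04 rad/s; BW = Δω/(2π) = 7480 Hz.

(a) f₀ = 1254 Hz  (b) Q = 0.1677  (c) BW = 7480 Hz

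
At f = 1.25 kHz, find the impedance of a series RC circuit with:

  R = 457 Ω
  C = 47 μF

Step 1 — Angular frequency: ω = 2π·f = 2π·1250 = 7854 rad/s.
Step 2 — Component impedances:
  R: Z = R = 457 Ω
  C: Z = 1/(jωC) = -j/(ω·C) = 0 - j2.709 Ω
Step 3 — Series combination: Z_total = R + C = 457 - j2.709 Ω = 457∠-0.3° Ω.

Z = 457 - j2.709 Ω = 457∠-0.3° Ω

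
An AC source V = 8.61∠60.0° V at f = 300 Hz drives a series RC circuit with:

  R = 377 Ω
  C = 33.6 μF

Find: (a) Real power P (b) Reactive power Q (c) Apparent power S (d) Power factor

Step 1 — Angular frequency: ω = 2π·f = 2π·300 = 1885 rad/s.
Step 2 — Component impedances:
  R: Z = R = 377 Ω
  C: Z = 1/(jωC) = -j/(ω·C) = 0 - j15.79 Ω
Step 3 — Series combination: Z_total = R + C = 377 - j15.79 Ω = 377.3∠-2.4° Ω.
Step 4 — Source phasor: V = 8.61∠60.0° V = 4.305 + j7.456 V.
Step 5 — Current: I = V / Z = 0.01057 + j0.02022 A = 0.02282∠62.4° A.
Step 6 — Complex power: S = V·I* = 0.1963 - j0.008221 VA.
Step 7 — Real power: P = Re(S) = 0.1963 W.
Step 8 — Reactive power: Q = Im(S) = -0.008221 VAR.
Step 9 — Apparent power: |S| = 0.1965 VA.
Step 10 — Power factor: PF = P/|S| = 0.9991 (leading).

(a) P = 0.1963 W  (b) Q = -0.008221 VAR  (c) S = 0.1965 VA  (d) PF = 0.9991 (leading)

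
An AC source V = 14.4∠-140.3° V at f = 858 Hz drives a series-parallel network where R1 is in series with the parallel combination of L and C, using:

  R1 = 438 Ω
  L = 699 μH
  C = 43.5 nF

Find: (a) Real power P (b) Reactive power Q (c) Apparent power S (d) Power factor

Step 1 — Angular frequency: ω = 2π·f = 2π·858 = 5391 rad/s.
Step 2 — Component impedances:
  R1: Z = R = 438 Ω
  L: Z = jωL = j·5391·0.000699 = 0 + j3.768 Ω
  C: Z = 1/(jωC) = -j/(ω·C) = 0 - j4264 Ω
Step 3 — Parallel branch: L || C = 1/(1/L + 1/C) = 0 + j3.772 Ω.
Step 4 — Series with R1: Z_total = R1 + (L || C) = 438 + j3.772 Ω = 438∠0.5° Ω.
Step 5 — Source phasor: V = 14.4∠-140.3° V = -11.08 - j9.198 V.
Step 6 — Current: I = V / Z = -0.02547 - j0.02078 A = 0.03288∠-140.8° A.
Step 7 — Complex power: S = V·I* = 0.4734 + j0.004076 VA.
Step 8 — Real power: P = Re(S) = 0.4734 W.
Step 9 — Reactive power: Q = Im(S) = 0.004076 VAR.
Step 10 — Apparent power: |S| = 0.4734 VA.
Step 11 — Power factor: PF = P/|S| = 1 (lagging).

(a) P = 0.4734 W  (b) Q = 0.004076 VAR  (c) S = 0.4734 VA  (d) PF = 1 (lagging)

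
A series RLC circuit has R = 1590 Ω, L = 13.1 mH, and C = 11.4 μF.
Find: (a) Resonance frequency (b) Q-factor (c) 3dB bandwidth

Step 1 — Resonance condition Im(Z)=0 gives ω₀ = 1/√(LC).
Step 2 — ω₀ = 1/√(0.0131·1.14e-05) = 2588 rad/s.
Step 3 — f₀ = ω₀/(2π) = 411.8 Hz.
Step 4 — Series Q: Q = ω₀L/R = 2588·0.0131/1590 = 0.02132.
Step 5 — 3dB bandwidth: Δω = ω₀/Q = 1.214e+05 rad/s; BW = Δω/(2π) = 1.932e+04 Hz.

(a) f₀ = 411.8 Hz  (b) Q = 0.02132  (c) BW = 1.932e+04 Hz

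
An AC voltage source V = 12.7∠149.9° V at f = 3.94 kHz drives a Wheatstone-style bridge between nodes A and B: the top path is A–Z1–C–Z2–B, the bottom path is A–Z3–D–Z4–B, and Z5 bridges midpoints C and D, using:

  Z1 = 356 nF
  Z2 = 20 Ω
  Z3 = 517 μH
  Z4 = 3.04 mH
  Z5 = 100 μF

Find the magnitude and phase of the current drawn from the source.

Step 1 — Angular frequency: ω = 2π·f = 2π·3940 = 2.476e+04 rad/s.
Step 2 — Component impedances:
  Z1: Z = 1/(jωC) = -j/(ω·C) = 0 - j113.5 Ω
  Z2: Z = R = 20 Ω
  Z3: Z = jωL = j·2.476e+04·0.000517 = 0 + j12.8 Ω
  Z4: Z = jωL = j·2.476e+04·0.00304 = 0 + j75.26 Ω
  Z5: Z = 1/(jωC) = -j/(ω·C) = 0 - j0.4039 Ω
Step 3 — Bridge requires nodal analysis (the Z5 bridge couples midpoints C and D, so the two paths cannot be reduced to a simple series/parallel combination). Setting node B to ground and injecting 1 A at node A, the 3-node admittance system at A, C, D solves to V_A = Z_AB = 18.89 + j18.96 Ω = 26.77∠45.1° Ω.
Step 4 — Source phasor: V = 12.7∠149.9° V = -10.99 + j6.369 V.
Step 5 — Ohm's law: I = V / Z_total = (-10.99 + j6.369) / (18.89 + j18.96) = -0.1212 + j0.4587 A.
Step 6 — Convert to polar: |I| = 0.4745 A, ∠I = 104.8°.

I = 0.4745∠104.8° A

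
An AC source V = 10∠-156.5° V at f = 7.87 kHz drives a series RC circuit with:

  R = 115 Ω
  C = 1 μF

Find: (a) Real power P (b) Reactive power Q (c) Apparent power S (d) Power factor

Step 1 — Angular frequency: ω = 2π·f = 2π·7870 = 4.945e+04 rad/s.
Step 2 — Component impedances:
  R: Z = R = 115 Ω
  C: Z = 1/(jωC) = -j/(ω·C) = 0 - j20.22 Ω
Step 3 — Series combination: Z_total = R + C = 115 - j20.22 Ω = 116.8∠-10.0° Ω.
Step 4 — Source phasor: V = 10∠-156.5° V = -9.171 - j3.987 V.
Step 5 — Current: I = V / Z = -0.07144 - j0.04724 A = 0.08564∠-146.5° A.
Step 6 — Complex power: S = V·I* = 0.8435 - j0.1483 VA.
Step 7 — Real power: P = Re(S) = 0.8435 W.
Step 8 — Reactive power: Q = Im(S) = -0.1483 VAR.
Step 9 — Apparent power: |S| = 0.8564 VA.
Step 10 — Power factor: PF = P/|S| = 0.9849 (leading).

(a) P = 0.8435 W  (b) Q = -0.1483 VAR  (c) S = 0.8564 VA  (d) PF = 0.9849 (leading)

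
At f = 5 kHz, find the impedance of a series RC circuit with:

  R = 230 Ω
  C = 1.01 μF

Step 1 — Angular frequency: ω = 2π·f = 2π·5000 = 3.142e+04 rad/s.
Step 2 — Component impedances:
  R: Z = R = 230 Ω
  C: Z = 1/(jωC) = -j/(ω·C) = 0 - j31.52 Ω
Step 3 — Series combination: Z_total = R + C = 230 - j31.52 Ω = 232.1∠-7.8° Ω.

Z = 230 - j31.52 Ω = 232.1∠-7.8° Ω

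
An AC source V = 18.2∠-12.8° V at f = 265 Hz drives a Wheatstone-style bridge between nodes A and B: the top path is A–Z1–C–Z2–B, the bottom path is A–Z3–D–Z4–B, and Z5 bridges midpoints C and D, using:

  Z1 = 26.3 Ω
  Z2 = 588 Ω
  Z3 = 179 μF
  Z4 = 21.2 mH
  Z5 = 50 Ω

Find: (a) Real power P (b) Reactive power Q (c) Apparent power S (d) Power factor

Step 1 — Angular frequency: ω = 2π·f = 2π·265 = 1665 rad/s.
Step 2 — Component impedances:
  Z1: Z = R = 26.3 Ω
  Z2: Z = R = 588 Ω
  Z3: Z = 1/(jωC) = -j/(ω·C) = 0 - j3.355 Ω
  Z4: Z = jωL = j·1665·0.0212 = 0 + j35.3 Ω
  Z5: Z = R = 50 Ω
Step 3 — Bridge requires nodal analysis (the Z5 bridge couples midpoints C and D, so the two paths cannot be reduced to a simple series/parallel combination). Setting node B to ground and injecting 1 A at node A, the 3-node admittance system at A, C, D solves to V_A = Z_AB = 1.952 + j31.84 Ω = 31.9∠86.5° Ω.
Step 4 — Source phasor: V = 18.2∠-12.8° V = 17.75 - j4.032 V.
Step 5 — Current: I = V / Z = -0.09213 - j0.5631 A = 0.5706∠-99.3° A.
Step 6 — Complex power: S = V·I* = 0.6353 + j10.36 VA.
Step 7 — Real power: P = Re(S) = 0.6353 W.
Step 8 — Reactive power: Q = Im(S) = 10.36 VAR.
Step 9 — Apparent power: |S| = 10.38 VA.
Step 10 — Power factor: PF = P/|S| = 0.06118 (lagging).

(a) P = 0.6353 W  (b) Q = 10.36 VAR  (c) S = 10.38 VA  (d) PF = 0.06118 (lagging)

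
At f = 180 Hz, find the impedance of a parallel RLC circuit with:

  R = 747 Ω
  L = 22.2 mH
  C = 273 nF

Step 1 — Angular frequency: ω = 2π·f = 2π·180 = 1131 rad/s.
Step 2 — Component impedances:
  R: Z = R = 747 Ω
  L: Z = jωL = j·1131·0.0222 = 0 + j25.11 Ω
  C: Z = 1/(jωC) = -j/(ω·C) = 0 - j3239 Ω
Step 3 — Parallel combination: 1/Z_total = 1/R + 1/L + 1/C; Z_total = 0.8562 + j25.27 Ω = 25.29∠88.1° Ω.

Z = 0.8562 + j25.27 Ω = 25.29∠88.1° Ω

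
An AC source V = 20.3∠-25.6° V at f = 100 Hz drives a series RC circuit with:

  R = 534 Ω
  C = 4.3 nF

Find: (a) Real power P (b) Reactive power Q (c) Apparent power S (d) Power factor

Step 1 — Angular frequency: ω = 2π·f = 2π·100 = 628.3 rad/s.
Step 2 — Component impedances:
  R: Z = R = 534 Ω
  C: Z = 1/(jωC) = -j/(ω·C) = 0 - j3.701e+05 Ω
Step 3 — Series combination: Z_total = R + C = 534 - j3.701e+05 Ω = 3.701e+05∠-89.9° Ω.
Step 4 — Source phasor: V = 20.3∠-25.6° V = 18.31 - j8.771 V.
Step 5 — Current: I = V / Z = 2.377e-05 + j4.943e-05 A = 5.485e-05∠64.3° A.
Step 6 — Complex power: S = V·I* = 1.606e-06 - j0.001113 VA.
Step 7 — Real power: P = Re(S) = 1.606e-06 W.
Step 8 — Reactive power: Q = Im(S) = -0.001113 VAR.
Step 9 — Apparent power: |S| = 0.001113 VA.
Step 10 — Power factor: PF = P/|S| = 0.001443 (leading).

(a) P = 1.606e-06 W  (b) Q = -0.001113 VAR  (c) S = 0.001113 VA  (d) PF = 0.001443 (leading)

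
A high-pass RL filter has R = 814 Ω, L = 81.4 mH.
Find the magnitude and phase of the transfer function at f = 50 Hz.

Step 1 — Angular frequency: ω = 2π·50 = 314.2 rad/s.
Step 2 — Transfer function: H(jω) = jωL/(R + jωL).
Step 3 — Numerator jωL = j·25.57; denominator R + jωL = 814 + j25.57.
Step 4 — H = 0.000986 + j0.03138.
Step 5 — Magnitude: |H| = 0.0314 (-30.1 dB); phase: φ = 88.2°.

|H| = 0.0314 (-30.1 dB), φ = 88.2°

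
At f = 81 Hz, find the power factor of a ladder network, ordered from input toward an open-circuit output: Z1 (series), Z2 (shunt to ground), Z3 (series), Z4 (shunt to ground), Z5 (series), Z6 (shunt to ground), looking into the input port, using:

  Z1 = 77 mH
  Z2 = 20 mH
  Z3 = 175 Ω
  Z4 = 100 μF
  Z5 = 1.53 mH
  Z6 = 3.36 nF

Step 1 — Angular frequency: ω = 2π·f = 2π·81 = 508.9 rad/s.
Step 2 — Component impedances:
  Z1: Z = jωL = j·508.9·0.077 = 0 + j39.19 Ω
  Z2: Z = jωL = j·508.9·0.02 = 0 + j10.18 Ω
  Z3: Z = R = 175 Ω
  Z4: Z = 1/(jωC) = -j/(ω·C) = 0 - j19.65 Ω
  Z5: Z = jωL = j·508.9·0.00153 = 0 + j0.7787 Ω
  Z6: Z = 1/(jωC) = -j/(ω·C) = 0 - j5.848e+05 Ω
Step 3 — Ladder network (open output): work backward from the far end, alternating series and parallel combinations. Z_in = 0.5903 + j49.4 Ω = 49.4∠89.3° Ω.
Step 4 — Power factor: PF = cos(φ) = Re(Z)/|Z| = 0.5903/49.4 = 0.01195.
Step 5 — Type: Im(Z) = 49.4 ⇒ lagging (phase φ = 89.3°).

PF = 0.01195 (lagging, φ = 89.3°)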